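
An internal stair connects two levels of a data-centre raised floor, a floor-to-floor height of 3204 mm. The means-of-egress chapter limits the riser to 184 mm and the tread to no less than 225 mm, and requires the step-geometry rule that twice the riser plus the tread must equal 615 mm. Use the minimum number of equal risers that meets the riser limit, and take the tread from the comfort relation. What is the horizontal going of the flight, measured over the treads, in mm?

At most 184 each: 3204/184 = 17.41, giving 18 risers.
Each riser is 3204/18 = 178 mm (≤ 184 mm).
Tread T = 615 − 2 × 178 = 259 mm (≥ 225 mm).
18 risers give 17 treads; going = 17 × 259 = 4403 mm.

4403 mm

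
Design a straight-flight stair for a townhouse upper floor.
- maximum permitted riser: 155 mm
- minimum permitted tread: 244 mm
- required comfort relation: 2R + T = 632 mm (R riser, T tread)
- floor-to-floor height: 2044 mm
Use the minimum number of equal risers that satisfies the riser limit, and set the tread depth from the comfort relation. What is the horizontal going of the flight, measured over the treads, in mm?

4420 mm

2044 / 155 = 13.187 → round up to 14 risers.
R = 2044 ÷ 14 = 146 mm.
Tread T = 632 − 2 × 146 = 340 mm (≥ 244 mm).
14 risers give 13 treads; going = 13 × 340 = 4420 mm.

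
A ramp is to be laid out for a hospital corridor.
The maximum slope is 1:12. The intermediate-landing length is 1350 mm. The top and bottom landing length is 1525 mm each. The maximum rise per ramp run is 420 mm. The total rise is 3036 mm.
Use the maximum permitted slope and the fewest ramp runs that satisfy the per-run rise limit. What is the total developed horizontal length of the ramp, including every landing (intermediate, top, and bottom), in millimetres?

3036 / 420 = 7.229 → round up to 8 ramp runs. That means 7 intermediate landings.
Horizontal run for 3036 mm of rise at 1:12 is 3036 × 12 = 36432 mm.
7 intermediate landings contribute 7 × 1350 = 9450 mm.
Top and bottom landings: 2 × 1525 = 3050 mm.
Total = 36432 + 9450 + 3050 = 48932 mm.

48932 mm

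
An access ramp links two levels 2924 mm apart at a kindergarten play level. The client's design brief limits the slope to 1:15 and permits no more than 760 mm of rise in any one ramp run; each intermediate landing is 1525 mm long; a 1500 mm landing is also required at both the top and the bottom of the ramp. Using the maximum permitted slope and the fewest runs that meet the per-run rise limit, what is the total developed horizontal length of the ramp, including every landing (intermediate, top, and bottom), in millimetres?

51435 mm

2924 / 760 = 3.847 → round up to 4 ramp runs. That means 3 intermediate landings.
Ramp run (horizontal) at 1:15: 2924 × 15 = 43860 mm.
3 intermediate landings contribute 3 × 1525 = 4575 mm.
Top and bottom landings: 2 × 1500 = 3000 mm.
Total = 43860 + 4575 + 3000 = 51435 mm.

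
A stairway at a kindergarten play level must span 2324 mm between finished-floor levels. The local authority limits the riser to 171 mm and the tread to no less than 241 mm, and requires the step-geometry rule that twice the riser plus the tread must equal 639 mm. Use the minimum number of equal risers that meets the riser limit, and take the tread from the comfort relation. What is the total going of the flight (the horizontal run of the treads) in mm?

⌈2324/171⌉ = 14 risers.
R = 2324 ÷ 14 = 166 mm.
T = 639 − 2·166 = 307 mm, which satisfies the 241 mm minimum.
Treads = 14 − 1 = 13; going = 13 × 307 = 3991 mm.

3991 mm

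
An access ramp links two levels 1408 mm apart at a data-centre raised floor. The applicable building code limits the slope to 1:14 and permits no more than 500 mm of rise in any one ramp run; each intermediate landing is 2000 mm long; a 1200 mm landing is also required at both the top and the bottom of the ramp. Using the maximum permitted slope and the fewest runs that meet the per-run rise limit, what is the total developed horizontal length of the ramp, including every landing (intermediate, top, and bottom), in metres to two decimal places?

⌈1408/500⌉ = 3 ramp runs. That means 2 intermediate landings.
Ramp run (horizontal) at 1:14: 1408 × 14 = 19712 mm.
2 intermediate landings contribute 2 × 2000 = 4000 mm.
Top and bottom landings: 2 × 1200 = 2400 mm.
Total = 19712 + 4000 + 2400 = 26112 mm.
= 26.11 m.

26.11 m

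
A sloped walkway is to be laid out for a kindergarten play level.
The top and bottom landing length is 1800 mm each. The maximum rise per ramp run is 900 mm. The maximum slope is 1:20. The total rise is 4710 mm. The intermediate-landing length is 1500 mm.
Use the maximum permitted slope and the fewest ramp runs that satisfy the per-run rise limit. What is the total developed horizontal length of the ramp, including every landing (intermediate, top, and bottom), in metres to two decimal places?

105.30 m

⌈4710/900⌉ = 6 ramp runs. That means 5 intermediate landings.
Ramp run (horizontal) at 1:20: 4710 × 20 = 94200 mm.
Intermediate landings: 5 × 1500 = 7500 mm.
Top and bottom landings: 2 × 1800 = 3600 mm.
Total = 94200 + 7500 + 3600 = 105300 mm.
= 105.30 m.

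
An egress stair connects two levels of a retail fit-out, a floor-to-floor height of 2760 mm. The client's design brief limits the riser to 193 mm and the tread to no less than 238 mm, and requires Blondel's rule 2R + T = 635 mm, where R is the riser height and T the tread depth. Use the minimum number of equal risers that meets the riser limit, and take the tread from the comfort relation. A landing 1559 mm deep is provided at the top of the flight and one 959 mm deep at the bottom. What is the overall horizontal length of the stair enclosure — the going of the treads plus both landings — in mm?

6256 mm

⌈2760/193⌉ = 15 risers.
Riser R = 2760 / 15 = 184 mm, within the 193 mm limit.
From 2R + T = 635: T = 635 − 368 = 267 mm.
Going = (15 − 1) × 267 = 3738 mm.
Enclosure = 3738 + 1559 + 959 = 6256 mm.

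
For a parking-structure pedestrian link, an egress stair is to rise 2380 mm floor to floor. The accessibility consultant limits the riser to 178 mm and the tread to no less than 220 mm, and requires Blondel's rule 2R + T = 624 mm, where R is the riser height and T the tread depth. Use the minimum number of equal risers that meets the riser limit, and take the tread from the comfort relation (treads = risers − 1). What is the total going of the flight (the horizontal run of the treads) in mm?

3692 mm

⌈2380/178⌉ = 14 risers.
Riser R = 2380 / 14 = 170 mm, within the 178 mm limit.
From 2R + T = 624: T = 624 − 340 = 284 mm.
14 risers give 13 treads; going = 13 × 284 = 3692 mm.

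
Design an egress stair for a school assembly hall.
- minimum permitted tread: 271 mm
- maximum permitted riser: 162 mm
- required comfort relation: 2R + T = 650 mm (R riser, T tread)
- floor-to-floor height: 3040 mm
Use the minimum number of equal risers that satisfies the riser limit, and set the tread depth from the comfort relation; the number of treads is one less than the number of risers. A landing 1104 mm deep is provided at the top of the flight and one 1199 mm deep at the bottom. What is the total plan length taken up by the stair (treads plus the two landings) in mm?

8243 mm

3040 / 162 = 18.77, so 19 risers are needed.
Riser R = 3040 / 19 = 160 mm, within the 162 mm limit.
From 2R + T = 650: T = 650 − 320 = 330 mm.
19 risers give 18 treads; going = 18 × 330 = 5940 mm.
Enclosure = 5940 + 1104 + 1199 = 8243 mm.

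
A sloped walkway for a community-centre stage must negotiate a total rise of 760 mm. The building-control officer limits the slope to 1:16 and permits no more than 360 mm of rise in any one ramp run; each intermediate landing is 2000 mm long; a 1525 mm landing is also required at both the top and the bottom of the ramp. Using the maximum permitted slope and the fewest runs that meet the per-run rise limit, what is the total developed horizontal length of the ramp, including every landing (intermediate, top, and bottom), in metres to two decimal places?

At most 360 each: 760/360 = 2.11, giving 3 ramp runs. That means 2 intermediate landings.
Horizontal run for 760 mm of rise at 1:16 is 760 × 16 = 12160 mm.
Intermediate landings: 2 × 2000 = 4000 mm.
Top and bottom landings: 2 × 1525 = 3050 mm.
Total = 12160 + 4000 + 3050 = 19210 mm.
= 19.21 m.

19.21 m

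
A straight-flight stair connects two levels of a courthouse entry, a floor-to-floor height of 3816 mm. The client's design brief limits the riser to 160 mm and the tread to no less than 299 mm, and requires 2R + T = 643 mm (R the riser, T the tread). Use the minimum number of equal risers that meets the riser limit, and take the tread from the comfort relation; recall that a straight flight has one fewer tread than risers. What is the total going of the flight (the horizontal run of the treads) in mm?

7475 mm

3816 / 160 = 23.850 → round up to 24 risers.
Each riser is 3816/24 = 159 mm (≤ 160 mm).
T = 643 − 2·159 = 325 mm, which satisfies the 299 mm minimum.
24 risers give 23 treads; going = 23 × 325 = 7475 mm.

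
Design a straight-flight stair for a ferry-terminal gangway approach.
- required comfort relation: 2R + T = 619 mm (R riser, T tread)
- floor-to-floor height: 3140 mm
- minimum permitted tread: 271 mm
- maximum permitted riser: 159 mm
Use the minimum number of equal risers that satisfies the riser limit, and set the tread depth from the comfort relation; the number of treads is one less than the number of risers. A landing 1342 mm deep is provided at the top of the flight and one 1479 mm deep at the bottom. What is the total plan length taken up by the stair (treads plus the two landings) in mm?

8616 mm

3140 / 159 = 19.75, so 20 risers are needed.
Each riser is 3140/20 = 157 mm (≤ 159 mm).
T = 619 − 2·157 = 305 mm, which satisfies the 271 mm minimum.
Going = (20 − 1) × 305 = 5795 mm.
Enclosure = 5795 + 1342 + 1479 = 8616 mm.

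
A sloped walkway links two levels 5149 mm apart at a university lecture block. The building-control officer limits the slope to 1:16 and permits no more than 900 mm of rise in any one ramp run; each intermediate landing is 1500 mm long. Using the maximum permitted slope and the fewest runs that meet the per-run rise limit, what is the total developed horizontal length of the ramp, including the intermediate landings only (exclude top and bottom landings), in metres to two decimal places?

89.88 m

At most 900 each: 5149/900 = 5.72, giving 6 ramp runs. That means 5 intermediate landings.
Horizontal run for 5149 mm of rise at 1:16 is 5149 × 16 = 82384 mm.
5 intermediate landings contribute 5 × 1500 = 7500 mm.
Total developed length = 82384 + 7500 = 89884 mm.
= 89.88 m.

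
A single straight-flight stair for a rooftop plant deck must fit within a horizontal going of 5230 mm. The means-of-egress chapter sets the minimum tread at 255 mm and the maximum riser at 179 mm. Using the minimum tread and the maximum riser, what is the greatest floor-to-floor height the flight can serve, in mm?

3759 mm

5230 / 255 = 20.51, so 20 treads fit.
Risers = treads + 1 = 21.
Maximum height = 21 × 179 = 3759 mm.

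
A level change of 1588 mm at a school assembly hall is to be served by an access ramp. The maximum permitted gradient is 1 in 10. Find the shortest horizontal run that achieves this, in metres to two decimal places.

15.88 m

Run = rise × 10 = 1588 × 10 = 15880 mm.
15880 mm = 15.88 m.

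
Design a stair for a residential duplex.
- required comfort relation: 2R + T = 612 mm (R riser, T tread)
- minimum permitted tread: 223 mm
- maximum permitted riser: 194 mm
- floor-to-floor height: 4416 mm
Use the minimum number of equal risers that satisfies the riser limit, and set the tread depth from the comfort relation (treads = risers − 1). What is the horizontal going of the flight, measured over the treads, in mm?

4416 / 194 = 22.76, so 23 risers are needed.
R = 4416 ÷ 23 = 192 mm.
T = 612 − 2·192 = 228 mm, which satisfies the 223 mm minimum.
23 risers give 22 treads; going = 22 × 228 = 5016 mm.

5016 mm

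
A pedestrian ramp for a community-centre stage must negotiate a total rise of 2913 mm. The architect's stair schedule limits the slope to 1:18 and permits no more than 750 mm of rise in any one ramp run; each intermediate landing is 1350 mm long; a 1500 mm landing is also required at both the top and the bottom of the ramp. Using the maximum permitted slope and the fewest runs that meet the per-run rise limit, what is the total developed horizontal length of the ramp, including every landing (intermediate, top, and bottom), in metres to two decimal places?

59.48 m

2913 / 750 = 3.884 → round up to 4 ramp runs. That means 3 intermediate landings.
Horizontal run for 2913 mm of rise at 1:18 is 2913 × 18 = 52434 mm.
3 intermediate landings contribute 3 × 1350 = 4050 mm.
Top and bottom landings: 2 × 1500 = 3000 mm.
Total = 52434 + 4050 + 3000 = 59484 mm.
= 59.48 m.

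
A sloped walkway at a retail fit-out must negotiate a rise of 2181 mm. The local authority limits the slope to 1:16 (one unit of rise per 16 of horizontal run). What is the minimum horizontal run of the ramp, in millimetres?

At 1:16 the run is 16 × 2181 = 34896 mm.

34896 mm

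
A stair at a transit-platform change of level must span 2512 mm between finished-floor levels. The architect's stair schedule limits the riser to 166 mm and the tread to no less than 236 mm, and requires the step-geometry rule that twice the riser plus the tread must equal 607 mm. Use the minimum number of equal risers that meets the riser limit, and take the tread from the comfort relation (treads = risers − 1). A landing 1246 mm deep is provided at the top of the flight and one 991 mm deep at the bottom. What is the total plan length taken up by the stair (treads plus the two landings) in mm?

6632 mm

2512 / 166 = 15.13, so 16 risers are needed.
R = 2512 ÷ 16 = 157 mm.
From 2R + T = 607: T = 607 − 314 = 293 mm.
16 risers give 15 treads; going = 15 × 293 = 4395 mm.
Enclosure = 4395 + 1246 + 991 = 6632 mm.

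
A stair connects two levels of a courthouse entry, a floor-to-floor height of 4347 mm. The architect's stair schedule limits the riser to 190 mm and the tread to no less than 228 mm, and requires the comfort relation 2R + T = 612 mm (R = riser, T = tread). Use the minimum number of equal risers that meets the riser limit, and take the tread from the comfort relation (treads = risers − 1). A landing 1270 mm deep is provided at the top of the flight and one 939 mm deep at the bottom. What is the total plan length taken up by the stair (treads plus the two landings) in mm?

7357 mm

⌈4347/190⌉ = 23 risers.
Each riser is 4347/23 = 189 mm (≤ 190 mm).
T = 612 − 2·189 = 234 mm, which satisfies the 228 mm minimum.
Going = (23 − 1) × 234 = 5148 mm.
Add landings: 5148 + 1270 + 939 = 7357 mm.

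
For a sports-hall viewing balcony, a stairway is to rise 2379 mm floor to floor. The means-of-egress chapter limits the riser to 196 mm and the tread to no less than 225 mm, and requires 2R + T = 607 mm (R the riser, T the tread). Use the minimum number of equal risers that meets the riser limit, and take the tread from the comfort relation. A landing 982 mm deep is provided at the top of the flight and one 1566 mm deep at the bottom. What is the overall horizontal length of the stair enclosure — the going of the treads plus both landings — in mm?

2379 / 196 = 12.138 → round up to 13 risers.
R = 2379 ÷ 13 = 183 mm.
Tread T = 607 − 2 × 183 = 241 mm (≥ 225 mm).
Going = (13 − 1) × 241 = 2892 mm.
Add landings: 2892 + 982 + 1566 = 5440 mm.

5440 mm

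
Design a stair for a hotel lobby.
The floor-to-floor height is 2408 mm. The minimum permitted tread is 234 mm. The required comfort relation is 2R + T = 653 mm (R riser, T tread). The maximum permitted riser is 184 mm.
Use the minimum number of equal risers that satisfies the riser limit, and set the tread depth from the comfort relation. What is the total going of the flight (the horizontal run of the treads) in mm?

At most 184 each: 2408/184 = 13.09, giving 14 risers.
Riser R = 2408 / 14 = 172 mm, within the 184 mm limit.
T = 653 − 2·172 = 309 mm, which satisfies the 234 mm minimum.
Going = (14 − 1) × 309 = 4017 mm.

4017 mm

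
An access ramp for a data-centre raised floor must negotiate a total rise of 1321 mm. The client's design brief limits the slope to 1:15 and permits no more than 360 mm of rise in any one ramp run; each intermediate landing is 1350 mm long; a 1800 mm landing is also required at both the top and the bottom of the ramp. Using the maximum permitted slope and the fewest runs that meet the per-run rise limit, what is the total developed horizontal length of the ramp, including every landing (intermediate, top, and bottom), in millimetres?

27465 mm

1321 / 360 = 3.67, so 4 ramp runs are needed. That means 3 intermediate landings.
Ramp run (horizontal) at 1:15: 1321 × 15 = 19815 mm.
Intermediate landings: 3 × 1350 = 4050 mm.
Top and bottom landings: 2 × 1800 = 3600 mm.
Total = 19815 + 4050 + 3600 = 27465 mm.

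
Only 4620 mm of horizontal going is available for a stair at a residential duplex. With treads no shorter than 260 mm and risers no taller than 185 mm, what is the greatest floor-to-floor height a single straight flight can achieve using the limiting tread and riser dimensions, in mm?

Treads that fit: ⌊4620 / 260⌋ = 17.
Risers = treads + 1 = 18.
Maximum height = 18 × 185 = 3330 mm.

3330 mm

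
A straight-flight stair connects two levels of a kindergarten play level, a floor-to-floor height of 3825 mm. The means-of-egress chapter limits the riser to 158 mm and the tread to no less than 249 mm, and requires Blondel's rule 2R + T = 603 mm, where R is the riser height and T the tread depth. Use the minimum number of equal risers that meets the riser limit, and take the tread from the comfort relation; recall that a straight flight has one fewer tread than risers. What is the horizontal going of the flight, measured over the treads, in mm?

7128 mm

⌈3825/158⌉ = 25 risers.
Riser R = 3825 / 25 = 153 mm, within the 158 mm limit.
Tread T = 603 − 2 × 153 = 297 mm (≥ 249 mm).
Going = (25 − 1) × 297 = 7128 mm.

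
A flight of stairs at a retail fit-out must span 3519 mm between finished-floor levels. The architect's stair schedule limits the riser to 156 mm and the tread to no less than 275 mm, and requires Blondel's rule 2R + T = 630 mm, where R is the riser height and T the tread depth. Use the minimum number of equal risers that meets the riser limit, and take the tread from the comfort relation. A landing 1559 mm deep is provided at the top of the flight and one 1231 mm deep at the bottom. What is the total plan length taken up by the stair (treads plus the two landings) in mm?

3519 / 156 = 22.558 → round up to 23 risers.
Each riser is 3519/23 = 153 mm (≤ 156 mm).
Tread T = 630 − 2 × 153 = 324 mm (≥ 275 mm).
23 risers give 22 treads; going = 22 × 324 = 7128 mm.
Add landings: 7128 + 1559 + 1231 = 9918 mm.

9918 mm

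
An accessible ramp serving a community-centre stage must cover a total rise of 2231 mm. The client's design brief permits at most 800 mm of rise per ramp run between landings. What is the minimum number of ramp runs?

At most 800 each: 2231/800 = 2.79, giving 3 ramp runs.

3 runs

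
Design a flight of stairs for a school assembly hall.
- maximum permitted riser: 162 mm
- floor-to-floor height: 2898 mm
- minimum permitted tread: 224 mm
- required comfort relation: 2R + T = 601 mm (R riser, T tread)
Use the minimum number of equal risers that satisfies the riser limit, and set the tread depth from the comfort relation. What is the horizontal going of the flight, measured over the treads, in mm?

⌈2898/162⌉ = 18 risers.
Each riser is 2898/18 = 161 mm (≤ 162 mm).
T = 601 − 2·161 = 279 mm, which satisfies the 224 mm minimum.
Going = (18 − 1) × 279 = 4743 mm.

4743 mm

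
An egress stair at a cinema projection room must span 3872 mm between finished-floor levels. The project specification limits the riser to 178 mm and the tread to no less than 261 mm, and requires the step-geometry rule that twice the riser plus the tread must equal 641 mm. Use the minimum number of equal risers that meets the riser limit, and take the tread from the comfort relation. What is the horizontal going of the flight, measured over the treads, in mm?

6069 mm

At most 178 each: 3872/178 = 21.75, giving 22 risers.
Each riser is 3872/22 = 176 mm (≤ 178 mm).
Tread T = 641 − 2 × 176 = 289 mm (≥ 261 mm).
Going = (22 − 1) × 289 = 6069 mm.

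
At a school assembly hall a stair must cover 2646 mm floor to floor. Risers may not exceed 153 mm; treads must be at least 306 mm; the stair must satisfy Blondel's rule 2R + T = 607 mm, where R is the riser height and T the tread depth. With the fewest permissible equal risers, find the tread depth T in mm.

At most 153 each: 2646/153 = 17.29, giving 18 risers.
Riser R = 2646 / 18 = 147 mm, within the 153 mm limit.
Tread T = 607 − 2 × 147 = 313 mm (≥ 306 mm).

313 mm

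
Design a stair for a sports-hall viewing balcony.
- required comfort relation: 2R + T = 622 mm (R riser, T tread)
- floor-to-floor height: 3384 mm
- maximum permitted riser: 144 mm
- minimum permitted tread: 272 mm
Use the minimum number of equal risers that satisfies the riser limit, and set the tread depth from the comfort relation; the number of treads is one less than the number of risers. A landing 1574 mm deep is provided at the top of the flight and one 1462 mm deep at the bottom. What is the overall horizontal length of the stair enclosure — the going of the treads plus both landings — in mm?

3384 / 144 = 23.500 → round up to 24 risers.
Each riser is 3384/24 = 141 mm (≤ 144 mm).
Tread T = 622 − 2 × 141 = 340 mm (≥ 272 mm).
Treads = 24 − 1 = 23; going = 23 × 340 = 7820 mm.
Add landings: 7820 + 1574 + 1462 = 10856 mm.

10856 mm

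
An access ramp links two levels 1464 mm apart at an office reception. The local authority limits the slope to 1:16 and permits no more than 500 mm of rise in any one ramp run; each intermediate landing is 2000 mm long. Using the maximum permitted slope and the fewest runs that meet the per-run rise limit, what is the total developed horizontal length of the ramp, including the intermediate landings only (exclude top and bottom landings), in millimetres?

⌈1464/500⌉ = 3 ramp runs. That means 2 intermediate landings.
Horizontal run for 1464 mm of rise at 1:16 is 1464 × 16 = 23424 mm.
Intermediate landings: 2 × 2000 = 4000 mm.
Developed length = 23424 + 4000 = 27424 mm.

27424 mm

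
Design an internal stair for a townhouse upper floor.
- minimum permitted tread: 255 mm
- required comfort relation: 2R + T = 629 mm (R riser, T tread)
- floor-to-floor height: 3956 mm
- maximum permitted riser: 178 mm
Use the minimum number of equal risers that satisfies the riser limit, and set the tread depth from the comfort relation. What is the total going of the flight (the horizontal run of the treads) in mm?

3956 / 178 = 22.22, so 23 risers are needed.
Riser R = 3956 / 23 = 172 mm, within the 178 mm limit.
T = 629 − 2·172 = 285 mm, which satisfies the 255 mm minimum.
23 risers give 22 treads; going = 22 × 285 = 6270 mm.

6270 mm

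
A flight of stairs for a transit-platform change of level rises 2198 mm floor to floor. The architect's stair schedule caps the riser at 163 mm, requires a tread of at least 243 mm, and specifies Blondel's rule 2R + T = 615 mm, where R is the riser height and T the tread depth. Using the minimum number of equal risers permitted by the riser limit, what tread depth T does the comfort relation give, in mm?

2198 / 163 = 13.48, so 14 risers are needed.
Each riser is 2198/14 = 157 mm (≤ 163 mm).
Tread T = 615 − 2 × 157 = 301 mm (≥ 243 mm).

301 mm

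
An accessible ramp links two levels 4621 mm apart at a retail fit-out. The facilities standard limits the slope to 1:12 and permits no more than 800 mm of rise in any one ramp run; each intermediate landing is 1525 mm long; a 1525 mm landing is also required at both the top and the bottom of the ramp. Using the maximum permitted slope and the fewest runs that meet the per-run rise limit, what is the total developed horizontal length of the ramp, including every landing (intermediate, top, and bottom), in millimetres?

⌈4621/800⌉ = 6 ramp runs. That means 5 intermediate landings.
Ramp run (horizontal) at 1:12: 4621 × 12 = 55452 mm.
5 intermediate landings contribute 5 × 1525 = 7625 mm.
Top and bottom landings: 2 × 1525 = 3050 mm.
Total = 55452 + 7625 + 3050 = 66127 mm.

66127 mm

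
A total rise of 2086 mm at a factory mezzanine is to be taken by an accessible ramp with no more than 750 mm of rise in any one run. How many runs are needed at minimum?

3 runs

⌈2086/750⌉ = 3 ramp runs.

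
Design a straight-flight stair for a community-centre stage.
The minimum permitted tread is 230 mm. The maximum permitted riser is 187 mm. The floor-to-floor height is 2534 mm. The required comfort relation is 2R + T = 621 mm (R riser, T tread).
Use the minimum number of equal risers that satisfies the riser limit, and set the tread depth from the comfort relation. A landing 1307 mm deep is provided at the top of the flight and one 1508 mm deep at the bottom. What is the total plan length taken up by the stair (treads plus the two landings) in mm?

6182 mm

2534 / 187 = 13.55, so 14 risers are needed.
Riser R = 2534 / 14 = 181 mm, within the 187 mm limit.
From 2R + T = 621: T = 621 − 362 = 259 mm.
Treads = 14 − 1 = 13; going = 13 × 259 = 3367 mm.
Enclosure = 3367 + 1307 + 1508 = 6182 mm.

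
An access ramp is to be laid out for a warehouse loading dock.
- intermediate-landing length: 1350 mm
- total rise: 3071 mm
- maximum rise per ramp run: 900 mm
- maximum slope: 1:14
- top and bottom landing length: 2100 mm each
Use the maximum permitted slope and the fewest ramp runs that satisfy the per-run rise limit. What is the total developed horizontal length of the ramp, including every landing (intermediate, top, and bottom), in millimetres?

51244 mm

At most 900 each: 3071/900 = 3.41, giving 4 ramp runs. That means 3 intermediate landings.
Horizontal run for 3071 mm of rise at 1:14 is 3071 × 14 = 42994 mm.
3 intermediate landings contribute 3 × 1350 = 4050 mm.
Top and bottom landings: 2 × 2100 = 4200 mm.
Total = 42994 + 4050 + 4200 = 51244 mm.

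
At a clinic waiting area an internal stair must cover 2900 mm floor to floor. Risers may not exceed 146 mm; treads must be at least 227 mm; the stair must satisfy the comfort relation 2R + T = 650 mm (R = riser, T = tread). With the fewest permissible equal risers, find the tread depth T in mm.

2900 / 146 = 19.863 → round up to 20 risers.
Each riser is 2900/20 = 145 mm (≤ 146 mm).
From 2R + T = 650: T = 650 − 290 = 360 mm.

360 mm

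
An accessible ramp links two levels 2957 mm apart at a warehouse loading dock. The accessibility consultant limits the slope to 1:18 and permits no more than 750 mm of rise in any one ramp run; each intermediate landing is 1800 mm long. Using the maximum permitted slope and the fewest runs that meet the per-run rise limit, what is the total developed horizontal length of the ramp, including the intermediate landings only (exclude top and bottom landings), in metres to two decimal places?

At most 750 each: 2957/750 = 3.94, giving 4 ramp runs. That means 3 intermediate landings.
Ramp run (horizontal) at 1:18: 2957 × 18 = 53226 mm.
3 intermediate landings contribute 3 × 1800 = 5400 mm.
Total developed length = 53226 + 5400 = 58626 mm.
= 58.63 m.

58.63 m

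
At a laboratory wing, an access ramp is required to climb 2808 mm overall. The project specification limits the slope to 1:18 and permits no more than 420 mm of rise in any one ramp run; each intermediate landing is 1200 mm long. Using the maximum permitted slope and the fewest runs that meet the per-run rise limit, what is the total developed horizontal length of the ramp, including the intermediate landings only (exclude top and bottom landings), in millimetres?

At most 420 each: 2808/420 = 6.69, giving 7 ramp runs. That means 6 intermediate landings.
Horizontal run for 2808 mm of rise at 1:18 is 2808 × 18 = 50544 mm.
6 intermediate landings contribute 6 × 1200 = 7200 mm.
Total developed length = 50544 + 7200 = 57744 mm.

57744 mm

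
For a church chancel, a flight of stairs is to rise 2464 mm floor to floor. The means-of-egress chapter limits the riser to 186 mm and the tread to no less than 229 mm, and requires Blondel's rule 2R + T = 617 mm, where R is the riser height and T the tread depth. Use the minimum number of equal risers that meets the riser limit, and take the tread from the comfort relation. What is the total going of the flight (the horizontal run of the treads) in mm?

3445 mm

At most 186 each: 2464/186 = 13.25, giving 14 risers.
R = 2464 ÷ 14 = 176 mm.
Tread T = 617 − 2 × 176 = 265 mm (≥ 229 mm).
14 risers give 13 treads; going = 13 × 265 = 3445 mm.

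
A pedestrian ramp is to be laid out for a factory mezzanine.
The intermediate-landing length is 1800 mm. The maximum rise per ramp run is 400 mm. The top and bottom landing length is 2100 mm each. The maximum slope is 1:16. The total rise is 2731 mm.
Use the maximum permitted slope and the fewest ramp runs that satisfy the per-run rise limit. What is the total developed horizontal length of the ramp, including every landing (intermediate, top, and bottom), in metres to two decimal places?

2731 / 400 = 6.827 → round up to 7 ramp runs. That means 6 intermediate landings.
Horizontal run for 2731 mm of rise at 1:16 is 2731 × 16 = 43696 mm.
6 intermediate landings contribute 6 × 1800 = 10800 mm.
Top and bottom landings: 2 × 2100 = 4200 mm.
Total = 43696 + 10800 + 4200 = 58696 mm.
= 58.70 m.

58.70 m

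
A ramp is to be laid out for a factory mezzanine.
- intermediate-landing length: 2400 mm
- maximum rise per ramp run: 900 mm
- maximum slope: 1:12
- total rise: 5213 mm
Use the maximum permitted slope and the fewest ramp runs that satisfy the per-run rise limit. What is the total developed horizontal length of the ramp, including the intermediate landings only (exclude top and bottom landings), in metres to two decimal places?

⌈5213/900⌉ = 6 ramp runs. That means 5 intermediate landings.
Horizontal run for 5213 mm of rise at 1:12 is 5213 × 12 = 62556 mm.
Intermediate landings: 5 × 2400 = 12000 mm.
Total developed length = 62556 + 12000 = 74556 mm.
= 74.56 m.

74.56 m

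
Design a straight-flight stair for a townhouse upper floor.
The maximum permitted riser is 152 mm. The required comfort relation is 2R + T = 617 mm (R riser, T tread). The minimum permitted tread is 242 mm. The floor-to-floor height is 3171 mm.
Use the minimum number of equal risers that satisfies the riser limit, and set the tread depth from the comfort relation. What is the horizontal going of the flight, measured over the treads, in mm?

6300 mm

At most 152 each: 3171/152 = 20.86, giving 21 risers.
Riser R = 3171 / 21 = 151 mm, within the 152 mm limit.
T = 617 − 2·151 = 315 mm, which satisfies the 242 mm minimum.
21 risers give 20 treads; going = 20 × 315 = 6300 mm.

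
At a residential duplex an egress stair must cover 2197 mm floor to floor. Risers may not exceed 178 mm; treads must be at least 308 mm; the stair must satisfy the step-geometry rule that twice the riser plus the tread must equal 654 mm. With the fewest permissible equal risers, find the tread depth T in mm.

316 mm

2197 / 178 = 12.34, so 13 risers are needed.
Each riser is 2197/13 = 169 mm (≤ 178 mm).
T = 654 − 2·169 = 316 mm, which satisfies the 308 mm minimum.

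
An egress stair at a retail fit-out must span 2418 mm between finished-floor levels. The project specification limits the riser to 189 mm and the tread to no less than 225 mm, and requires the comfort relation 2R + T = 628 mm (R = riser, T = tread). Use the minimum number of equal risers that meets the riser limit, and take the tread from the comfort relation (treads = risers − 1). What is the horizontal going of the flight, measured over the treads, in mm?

⌈2418/189⌉ = 13 risers.
R = 2418 ÷ 13 = 186 mm.
Tread T = 628 − 2 × 186 = 256 mm (≥ 225 mm).
Going = (13 − 1) × 256 = 3072 mm.

3072 mm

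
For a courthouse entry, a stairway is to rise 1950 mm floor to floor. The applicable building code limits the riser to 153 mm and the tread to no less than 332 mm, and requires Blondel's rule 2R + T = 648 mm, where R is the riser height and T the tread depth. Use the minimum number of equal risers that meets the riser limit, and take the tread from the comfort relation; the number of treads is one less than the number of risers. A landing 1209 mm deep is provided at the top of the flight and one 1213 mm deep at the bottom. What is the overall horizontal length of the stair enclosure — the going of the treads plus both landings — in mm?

6598 mm

⌈1950/153⌉ = 13 risers.
R = 1950 ÷ 13 = 150 mm.
Tread T = 648 − 2 × 150 = 348 mm (≥ 332 mm).
13 risers give 12 treads; going = 12 × 348 = 4176 mm.
Add landings: 4176 + 1209 + 1213 = 6598 mm.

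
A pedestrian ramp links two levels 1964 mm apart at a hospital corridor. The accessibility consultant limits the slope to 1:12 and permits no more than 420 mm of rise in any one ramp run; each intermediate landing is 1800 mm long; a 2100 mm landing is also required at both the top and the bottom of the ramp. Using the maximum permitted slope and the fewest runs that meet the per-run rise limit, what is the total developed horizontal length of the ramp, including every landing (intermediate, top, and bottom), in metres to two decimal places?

1964 / 420 = 4.68, so 5 ramp runs are needed. That means 4 intermediate landings.
Ramp run (horizontal) at 1:12: 1964 × 12 = 23568 mm.
Intermediate landings: 4 × 1800 = 7200 mm.
Top and bottom landings: 2 × 2100 = 4200 mm.
Total = 23568 + 7200 + 4200 = 34968 mm.
= 34.97 m.

34.97 m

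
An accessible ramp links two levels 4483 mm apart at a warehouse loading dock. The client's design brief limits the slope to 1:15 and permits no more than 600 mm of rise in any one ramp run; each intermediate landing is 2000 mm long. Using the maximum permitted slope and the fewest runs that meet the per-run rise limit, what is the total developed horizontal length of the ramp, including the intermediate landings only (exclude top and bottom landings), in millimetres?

4483 / 600 = 7.472 → round up to 8 ramp runs. That means 7 intermediate landings.
Ramp run (horizontal) at 1:15: 4483 × 15 = 67245 mm.
Intermediate landings: 7 × 2000 = 14000 mm.
Total developed length = 67245 + 14000 = 81245 mm.

81245 mm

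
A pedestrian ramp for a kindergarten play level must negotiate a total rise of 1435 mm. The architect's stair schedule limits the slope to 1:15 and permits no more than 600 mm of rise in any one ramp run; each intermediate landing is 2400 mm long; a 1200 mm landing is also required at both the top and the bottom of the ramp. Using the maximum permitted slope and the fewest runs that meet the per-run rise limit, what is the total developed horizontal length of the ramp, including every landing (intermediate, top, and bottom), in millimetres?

1435 / 600 = 2.39, so 3 ramp runs are needed. That means 2 intermediate landings.
Ramp run (horizontal) at 1:15: 1435 × 15 = 21525 mm.
Intermediate landings: 2 × 2400 = 4800 mm.
Top and bottom landings: 2 × 1200 = 2400 mm.
Total = 21525 + 4800 + 2400 = 28725 mm.

28725 mm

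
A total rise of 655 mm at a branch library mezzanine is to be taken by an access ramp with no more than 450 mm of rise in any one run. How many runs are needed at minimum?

655 / 450 = 1.456 → round up to 2 ramp runs.

2 runs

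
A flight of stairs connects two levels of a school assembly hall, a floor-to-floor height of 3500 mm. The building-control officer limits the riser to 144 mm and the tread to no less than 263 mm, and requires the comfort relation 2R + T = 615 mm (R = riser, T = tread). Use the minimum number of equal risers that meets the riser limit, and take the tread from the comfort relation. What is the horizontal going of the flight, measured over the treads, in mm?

8040 mm

3500 / 144 = 24.31, so 25 risers are needed.
R = 3500 ÷ 25 = 140 mm.
Tread T = 615 − 2 × 140 = 335 mm (≥ 263 mm).
Going = (25 − 1) × 335 = 8040 mm.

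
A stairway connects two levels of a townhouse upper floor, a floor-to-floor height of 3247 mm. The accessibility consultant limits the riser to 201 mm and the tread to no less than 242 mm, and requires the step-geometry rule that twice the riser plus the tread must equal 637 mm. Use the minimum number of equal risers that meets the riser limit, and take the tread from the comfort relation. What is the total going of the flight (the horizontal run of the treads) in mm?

3247 / 201 = 16.15, so 17 risers are needed.
Each riser is 3247/17 = 191 mm (≤ 201 mm).
T = 637 − 2·191 = 255 mm, which satisfies the 242 mm minimum.
Treads = 17 − 1 = 16; going = 16 × 255 = 4080 mm.

4080 mm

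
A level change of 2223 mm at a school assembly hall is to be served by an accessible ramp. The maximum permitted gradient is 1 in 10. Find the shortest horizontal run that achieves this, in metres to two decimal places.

22.23 m

At 1:10 the run is 10 × 2223 = 22230 mm.
22230 mm = 22.23 m.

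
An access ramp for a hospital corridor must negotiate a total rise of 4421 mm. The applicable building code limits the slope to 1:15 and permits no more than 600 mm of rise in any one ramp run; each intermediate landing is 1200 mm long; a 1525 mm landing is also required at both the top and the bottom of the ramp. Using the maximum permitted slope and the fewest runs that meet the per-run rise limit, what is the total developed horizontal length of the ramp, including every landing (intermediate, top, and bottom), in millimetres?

4421 / 600 = 7.368 → round up to 8 ramp runs. That means 7 intermediate landings.
Ramp run (horizontal) at 1:15: 4421 × 15 = 66315 mm.
7 intermediate landings contribute 7 × 1200 = 8400 mm.
Top and bottom landings: 2 × 1525 = 3050 mm.
Total = 66315 + 8400 + 3050 = 77765 mm.

77765 mm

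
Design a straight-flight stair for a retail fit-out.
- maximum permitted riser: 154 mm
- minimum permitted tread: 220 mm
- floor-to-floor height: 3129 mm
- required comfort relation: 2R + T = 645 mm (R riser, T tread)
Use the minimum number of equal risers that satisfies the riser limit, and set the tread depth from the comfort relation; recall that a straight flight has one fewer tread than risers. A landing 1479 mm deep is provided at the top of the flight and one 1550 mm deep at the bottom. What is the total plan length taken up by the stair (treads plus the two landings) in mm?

3129 / 154 = 20.318 → round up to 21 risers.
R = 3129 ÷ 21 = 149 mm.
From 2R + T = 645: T = 645 − 298 = 347 mm.
21 risers give 20 treads; going = 20 × 347 = 6940 mm.
Add landings: 6940 + 1479 + 1550 = 9969 mm.

9969 mm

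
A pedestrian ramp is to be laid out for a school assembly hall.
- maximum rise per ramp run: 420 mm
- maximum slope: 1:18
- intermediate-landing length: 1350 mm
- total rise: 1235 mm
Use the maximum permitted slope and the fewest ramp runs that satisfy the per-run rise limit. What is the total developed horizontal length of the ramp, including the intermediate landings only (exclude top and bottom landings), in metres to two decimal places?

1235 / 420 = 2.94, so 3 ramp runs are needed. That means 2 intermediate landings.
Ramp run (horizontal) at 1:18: 1235 × 18 = 22230 mm.
2 intermediate landings contribute 2 × 1350 = 2700 mm.
Total developed length = 22230 + 2700 = 24930 mm.
= 24.93 m.

24.93 m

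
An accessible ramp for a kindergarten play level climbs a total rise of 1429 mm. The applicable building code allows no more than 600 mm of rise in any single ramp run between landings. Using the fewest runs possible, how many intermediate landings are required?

At most 600 each: 1429/600 = 2.38, giving 3 ramp runs.
3 runs are separated by 2 intermediate landings.

2 intermediate landings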